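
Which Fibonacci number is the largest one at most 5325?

4181

4181 ≤ 5325 < 6765, so the largest Fibonacci number not exceeding 5325 is 4181.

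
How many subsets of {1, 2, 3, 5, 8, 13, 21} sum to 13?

13 = 13 = 8+5 = 8+3+2 — 3 representations.

3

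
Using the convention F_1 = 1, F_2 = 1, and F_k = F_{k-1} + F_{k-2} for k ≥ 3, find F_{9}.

34

Iterating the recurrence up to F_{5} = 5 and F_{4} = 3:
F_{6} = F_{5} + F_{4} = 5 + 3 = 8
F_{7} = F_{6} + F_{5} = 8 + 5 = 13
F_{8} = F_{7} + F_{6} = 13 + 8 = 21
F_{9} = F_{8} + F_{7} = 21 + 13 = 34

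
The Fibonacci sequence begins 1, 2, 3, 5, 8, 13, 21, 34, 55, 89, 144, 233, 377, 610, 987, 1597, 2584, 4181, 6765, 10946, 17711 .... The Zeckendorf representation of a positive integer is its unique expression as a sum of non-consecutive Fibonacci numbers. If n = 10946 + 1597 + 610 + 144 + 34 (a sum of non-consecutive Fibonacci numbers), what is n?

10946 + 1597 + 610 + 144 + 34 = 13331.

13331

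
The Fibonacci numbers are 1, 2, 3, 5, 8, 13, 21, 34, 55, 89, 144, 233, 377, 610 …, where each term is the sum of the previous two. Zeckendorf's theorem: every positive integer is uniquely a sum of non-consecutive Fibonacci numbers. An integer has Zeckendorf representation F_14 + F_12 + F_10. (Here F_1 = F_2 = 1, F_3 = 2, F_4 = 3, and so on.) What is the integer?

576

F_14 + F_12 + F_10 = 377 + 144 + 55 = 576.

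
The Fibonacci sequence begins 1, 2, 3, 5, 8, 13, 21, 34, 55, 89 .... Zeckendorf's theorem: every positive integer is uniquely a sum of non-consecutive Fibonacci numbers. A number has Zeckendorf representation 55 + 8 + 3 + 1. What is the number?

67

55 + 8 + 3 + 1 = 67.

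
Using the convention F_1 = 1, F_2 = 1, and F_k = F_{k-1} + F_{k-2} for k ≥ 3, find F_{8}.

Iterating the recurrence up to F_{3} = 2 and F_{2} = 1:
F_{4} = F_{3} + F_{2} = 2 + 1 = 3
F_{5} = F_{4} + F_{3} = 3 + 2 = 5
F_{6} = F_{5} + F_{4} = 5 + 3 = 8
F_{7} = F_{6} + F_{5} = 8 + 5 = 13
F_{8} = F_{7} + F_{6} = 13 + 8 = 21

21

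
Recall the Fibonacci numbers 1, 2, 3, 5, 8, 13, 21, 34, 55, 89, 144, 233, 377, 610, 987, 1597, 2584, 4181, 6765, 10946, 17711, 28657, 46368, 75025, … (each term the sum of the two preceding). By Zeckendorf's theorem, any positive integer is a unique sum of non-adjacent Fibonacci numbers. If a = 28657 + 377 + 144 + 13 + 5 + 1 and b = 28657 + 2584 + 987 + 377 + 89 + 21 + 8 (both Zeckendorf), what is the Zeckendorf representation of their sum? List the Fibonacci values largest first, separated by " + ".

46368 + 10946 + 4181 + 377 + 34 + 13 + 1

The two numbers are 29197 and 32723, so their sum is 61920.
take 46368 (≤ 61920); 61920 − 46368 = 15552
take 10946 (≤ 15552); 15552 − 10946 = 4606
take 4181 (≤ 4606); 4606 − 4181 = 425
take 377 (≤ 425); 425 − 377 = 48
take 34 (≤ 48); 48 − 34 = 14
take 13 (≤ 14); 14 − 13 = 1
take 1 (≤ 1); 1 − 1 = 0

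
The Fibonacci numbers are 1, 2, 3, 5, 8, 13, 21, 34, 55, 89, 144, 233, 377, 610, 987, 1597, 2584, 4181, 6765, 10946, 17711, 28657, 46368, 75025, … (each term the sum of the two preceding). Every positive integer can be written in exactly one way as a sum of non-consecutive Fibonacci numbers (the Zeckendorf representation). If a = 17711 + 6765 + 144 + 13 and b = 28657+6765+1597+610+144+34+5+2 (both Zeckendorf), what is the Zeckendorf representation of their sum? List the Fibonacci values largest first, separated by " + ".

The two numbers are 24633 and 37814, so their sum is 62447.
62447: greatest Fibonacci not exceeding it is 46368, leaving 16079
16079: greatest Fibonacci not exceeding it is 10946, leaving 5133
5133: greatest Fibonacci not exceeding it is 4181, leaving 952
952: greatest Fibonacci not exceeding it is 610, leaving 342
342: greatest Fibonacci not exceeding it is 233, leaving 109
109: greatest Fibonacci not exceeding it is 89, leaving 20
20: greatest Fibonacci not exceeding it is 13, leaving 7
7: greatest Fibonacci not exceeding it is 5, leaving 2
2: greatest Fibonacci not exceeding it is 2, leaving 0

46368 + 10946 + 4181 + 610 + 233 + 89 + 13 + 5 + 2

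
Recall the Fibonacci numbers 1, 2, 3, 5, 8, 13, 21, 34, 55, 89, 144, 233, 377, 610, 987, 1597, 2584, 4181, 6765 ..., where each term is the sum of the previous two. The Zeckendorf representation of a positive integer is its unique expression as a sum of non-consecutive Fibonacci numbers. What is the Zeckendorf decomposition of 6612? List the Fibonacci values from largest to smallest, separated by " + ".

4181 + 1597 + 610 + 144 + 55 + 21 + 3 + 1

Repeatedly subtract the largest Fibonacci number that fits:
6612: greatest Fibonacci not exceeding it is 4181, leaving 2431
2431: greatest Fibonacci not exceeding it is 1597, leaving 834
834: greatest Fibonacci not exceeding it is 610, leaving 224
224: greatest Fibonacci not exceeding it is 144, leaving 80
80: greatest Fibonacci not exceeding it is 55, leaving 25
25: greatest Fibonacci not exceeding it is 21, leaving 4
4: greatest Fibonacci not exceeding it is 3, leaving 1
1: greatest Fibonacci not exceeding it is 1, leaving 0
So 6612 = 4181 + 1597 + 610 + 144 + 55 + 21 + 3 + 1, with no two terms consecutive in the sequence.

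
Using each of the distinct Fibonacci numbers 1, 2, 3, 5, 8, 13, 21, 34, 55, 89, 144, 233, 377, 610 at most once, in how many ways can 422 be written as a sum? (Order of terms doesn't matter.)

18

422 = 377+34+8+3 = 377+34+8+2+1 = 377+21+13+8+3 = 233+144+34+8+3 = 377+34+5+3+2+1 = … (13 more), for 18 in all.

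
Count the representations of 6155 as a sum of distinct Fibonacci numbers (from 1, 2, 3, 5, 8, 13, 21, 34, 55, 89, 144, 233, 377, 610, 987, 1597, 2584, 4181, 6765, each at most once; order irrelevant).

Starting from the Zeckendorf form and repeatedly splitting a term F_k into F_{k−1} + F_{k−2} (when neither is already used) reaches every representation.
6155 = 4181+1597+377 = 4181+1597+233+144 = 4181+987+610+377 = 4181+1597+233+89+55 = … (17 more), for 21 in all.

21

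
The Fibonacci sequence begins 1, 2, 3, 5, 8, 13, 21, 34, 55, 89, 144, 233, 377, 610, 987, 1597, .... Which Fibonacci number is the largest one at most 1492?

987

987 ≤ 1492 < 1597, so the largest Fibonacci number not exceeding 1492 is 987.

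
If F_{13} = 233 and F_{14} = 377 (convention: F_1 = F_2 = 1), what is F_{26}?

121393

By the doubling identity F_{2k} = F_k(2F_{k+1} − F_k): F_{26} = 233·(2·377 − 233) = 233·521 = 121393.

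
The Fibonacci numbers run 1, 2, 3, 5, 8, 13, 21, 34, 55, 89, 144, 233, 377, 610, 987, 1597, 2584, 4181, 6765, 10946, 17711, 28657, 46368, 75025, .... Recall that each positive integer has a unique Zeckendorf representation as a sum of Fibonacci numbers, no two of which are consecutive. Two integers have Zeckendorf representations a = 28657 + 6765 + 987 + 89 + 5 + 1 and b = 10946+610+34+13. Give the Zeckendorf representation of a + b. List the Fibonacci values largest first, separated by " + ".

The two numbers are 36504 and 11603, so their sum is 48107.
46368 ≤ 48107 < 75025, so take 46368; remainder 1739
1597 ≤ 1739 < 2584, so take 1597; remainder 142
89 ≤ 142 < 144, so take 89; remainder 53
34 ≤ 53 < 55, so take 34; remainder 19
13 ≤ 19 < 21, so take 13; remainder 6
5 ≤ 6 < 8, so take 5; remainder 1
1 ≤ 1 < 2, so take 1; remainder 0

46368 + 1597 + 89 + 34 + 13 + 5 + 1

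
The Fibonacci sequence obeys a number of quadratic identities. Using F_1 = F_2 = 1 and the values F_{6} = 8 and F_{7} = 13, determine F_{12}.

144

By the doubling identity F_{2k} = F_k(2F_{k+1} − F_k): F_{12} = 8·(2·13 − 8) = 8·18 = 144.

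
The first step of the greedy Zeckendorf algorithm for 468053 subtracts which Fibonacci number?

317811 ≤ 468053 < 514229, so the largest Fibonacci number not exceeding 468053 is 317811.

317811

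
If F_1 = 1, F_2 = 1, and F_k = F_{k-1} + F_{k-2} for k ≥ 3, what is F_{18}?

2584

Iterating the recurrence up to F_{13} = 233 and F_{12} = 144:
F_{14} = F_{13} + F_{12} = 233 + 144 = 377
F_{15} = F_{14} + F_{13} = 377 + 233 = 610
F_{16} = F_{15} + F_{14} = 610 + 377 = 987
F_{17} = F_{16} + F_{15} = 987 + 610 = 1597
F_{18} = F_{17} + F_{16} = 1597 + 987 = 2584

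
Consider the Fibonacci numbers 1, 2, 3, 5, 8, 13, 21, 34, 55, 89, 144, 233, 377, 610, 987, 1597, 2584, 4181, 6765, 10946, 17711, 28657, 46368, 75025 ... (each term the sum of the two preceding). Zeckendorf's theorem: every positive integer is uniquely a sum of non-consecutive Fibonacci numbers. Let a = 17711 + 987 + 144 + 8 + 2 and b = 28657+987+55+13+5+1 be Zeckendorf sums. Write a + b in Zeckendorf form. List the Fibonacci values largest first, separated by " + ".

46368 + 1597 + 377 + 144 + 55 + 21 + 8

The two numbers are 18852 and 29718, so their sum is 48570.
Greedy algorithm:
take 46368 (≤ 48570); 48570 − 46368 = 2202
take 1597 (≤ 2202); 2202 − 1597 = 605
take 377 (≤ 605); 605 − 377 = 228
take 144 (≤ 228); 228 − 144 = 84
take 55 (≤ 84); 84 − 55 = 29
take 21 (≤ 29); 29 − 21 = 8
take 8 (≤ 8); 8 − 8 = 0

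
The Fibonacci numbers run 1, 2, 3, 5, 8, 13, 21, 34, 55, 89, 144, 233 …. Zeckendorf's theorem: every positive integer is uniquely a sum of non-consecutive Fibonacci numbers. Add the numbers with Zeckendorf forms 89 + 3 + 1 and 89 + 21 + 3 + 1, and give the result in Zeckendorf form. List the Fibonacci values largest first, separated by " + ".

The two numbers are 93 and 114, so their sum is 207.
subtract 144 from 207: 63 remains
subtract 55 from 63: 8 remains
subtract 8 from 8: 0 remains

144 + 55 + 8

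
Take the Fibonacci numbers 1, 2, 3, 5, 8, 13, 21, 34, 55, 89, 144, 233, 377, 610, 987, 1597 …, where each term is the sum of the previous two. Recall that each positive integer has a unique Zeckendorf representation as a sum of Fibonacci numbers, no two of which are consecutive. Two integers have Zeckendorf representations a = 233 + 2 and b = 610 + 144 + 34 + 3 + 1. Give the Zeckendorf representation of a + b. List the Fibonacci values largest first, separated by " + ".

The two numbers are 235 and 792, so their sum is 1027.
1027 − 987 = 40
40 − 34 = 6
6 − 5 = 1
1 − 1 = 0

987 + 34 + 5 + 1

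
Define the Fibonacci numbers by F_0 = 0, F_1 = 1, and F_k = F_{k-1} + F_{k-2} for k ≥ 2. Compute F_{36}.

14930352

Iterating the recurrence up to F_{28} = 317811 and F_{27} = 196418:
F_{29} = F_{28} + F_{27} = 317811 + 196418 = 514229
F_{30} = F_{29} + F_{28} = 514229 + 317811 = 832040
F_{31} = F_{30} + F_{29} = 832040 + 514229 = 1346269
F_{32} = F_{31} + F_{30} = 1346269 + 832040 = 2178309
F_{33} = F_{32} + F_{31} = 2178309 + 1346269 = 3524578
F_{34} = F_{33} + F_{32} = 3524578 + 2178309 = 5702887
F_{35} = F_{34} + F_{33} = 5702887 + 3524578 = 9227465
F_{36} = F_{35} + F_{34} = 9227465 + 5702887 = 14930352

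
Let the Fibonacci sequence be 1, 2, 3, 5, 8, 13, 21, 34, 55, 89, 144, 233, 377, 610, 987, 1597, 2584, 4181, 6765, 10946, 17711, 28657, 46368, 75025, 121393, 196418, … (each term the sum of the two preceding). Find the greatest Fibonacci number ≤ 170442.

121393 ≤ 170442 < 196418, so the largest Fibonacci number not exceeding 170442 is 121393.

121393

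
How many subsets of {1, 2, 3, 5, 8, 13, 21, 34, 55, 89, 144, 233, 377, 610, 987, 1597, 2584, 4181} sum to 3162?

23

Each representation comes from the Zeckendorf form by replacing some F_k with F_{k−1} + F_{k−2} where possible.
3162 = 2584+377+144+55+2 = 2584+377+144+34+21+2 = 1597+987+377+144+55+2 = 2584+377+144+34+13+8+2 = 2584+377+89+55+34+21+2 = … (18 more), for 23 in all.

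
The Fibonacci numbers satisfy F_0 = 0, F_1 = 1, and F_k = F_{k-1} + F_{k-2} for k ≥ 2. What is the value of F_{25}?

75025

Iterating the recurrence up to F_{21} = 10946 and F_{20} = 6765:
F_{22} = F_{21} + F_{20} = 10946 + 6765 = 17711
F_{23} = F_{22} + F_{21} = 17711 + 10946 = 28657
F_{24} = F_{23} + F_{22} = 28657 + 17711 = 46368
F_{25} = F_{24} + F_{23} = 46368 + 28657 = 75025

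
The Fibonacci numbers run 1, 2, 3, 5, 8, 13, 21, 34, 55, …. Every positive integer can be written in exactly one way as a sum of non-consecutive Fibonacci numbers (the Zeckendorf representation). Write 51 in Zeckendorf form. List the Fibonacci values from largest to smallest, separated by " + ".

34 + 13 + 3 + 1

Greedily peel off the largest Fibonacci term at each step:
take 34 (≤ 51); 51 − 34 = 17
take 13 (≤ 17); 17 − 13 = 4
take 3 (≤ 4); 4 − 3 = 1
take 1 (≤ 1); 1 − 1 = 0
So 51 = 34 + 13 + 3 + 1, with no two terms consecutive in the sequence.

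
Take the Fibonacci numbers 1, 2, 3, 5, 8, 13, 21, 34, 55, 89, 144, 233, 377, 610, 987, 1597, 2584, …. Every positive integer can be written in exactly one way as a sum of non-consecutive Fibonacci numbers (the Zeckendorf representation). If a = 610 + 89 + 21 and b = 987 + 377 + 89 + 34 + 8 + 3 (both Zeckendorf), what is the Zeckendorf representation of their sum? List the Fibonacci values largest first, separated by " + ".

The two numbers are 720 and 1498, so their sum is 2218.
Repeatedly subtract the largest Fibonacci number that fits:
largest Fibonacci ≤ 2218 is 1597; 2218 − 1597 = 621
largest Fibonacci ≤ 621 is 610; 621 − 610 = 11
largest Fibonacci ≤ 11 is 8; 11 − 8 = 3
largest Fibonacci ≤ 3 is 3; 3 − 3 = 0

1597 + 610 + 8 + 3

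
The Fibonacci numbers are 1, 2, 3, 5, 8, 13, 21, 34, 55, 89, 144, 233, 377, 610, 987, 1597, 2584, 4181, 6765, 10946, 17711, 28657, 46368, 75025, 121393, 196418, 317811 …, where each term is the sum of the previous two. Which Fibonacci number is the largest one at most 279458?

196418

196418 ≤ 279458 < 317811, so the largest Fibonacci number not exceeding 279458 is 196418.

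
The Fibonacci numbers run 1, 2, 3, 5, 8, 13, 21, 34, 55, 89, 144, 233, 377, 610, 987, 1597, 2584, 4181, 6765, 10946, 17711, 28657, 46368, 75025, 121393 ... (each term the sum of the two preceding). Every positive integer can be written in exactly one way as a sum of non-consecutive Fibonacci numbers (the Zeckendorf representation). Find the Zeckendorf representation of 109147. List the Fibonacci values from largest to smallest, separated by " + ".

75025 + 28657 + 4181 + 987 + 233 + 55 + 8 + 1

subtract 75025 from 109147: 34122 remains
subtract 28657 from 34122: 5465 remains
subtract 4181 from 5465: 1284 remains
subtract 987 from 1284: 297 remains
subtract 233 from 297: 64 remains
subtract 55 from 64: 9 remains
subtract 8 from 9: 1 remains
subtract 1 from 1: 0 remains
So 109147 = 75025 + 28657 + 4181 + 987 + 233 + 55 + 8 + 1, with no two terms consecutive in the sequence.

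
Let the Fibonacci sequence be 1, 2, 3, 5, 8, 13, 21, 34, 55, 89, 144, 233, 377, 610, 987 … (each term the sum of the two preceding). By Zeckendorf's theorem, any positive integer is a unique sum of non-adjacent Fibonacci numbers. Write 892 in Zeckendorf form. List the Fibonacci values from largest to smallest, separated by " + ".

610 + 233 + 34 + 13 + 2

892 − 610 = 282
282 − 233 = 49
49 − 34 = 15
15 − 13 = 2
2 − 2 = 0
So 892 = 610 + 233 + 34 + 13 + 2, with no two terms consecutive in the sequence.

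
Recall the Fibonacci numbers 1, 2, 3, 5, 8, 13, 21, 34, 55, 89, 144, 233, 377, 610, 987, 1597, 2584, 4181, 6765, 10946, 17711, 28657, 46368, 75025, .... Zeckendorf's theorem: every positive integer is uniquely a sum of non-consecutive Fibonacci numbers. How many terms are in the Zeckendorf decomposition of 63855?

8

Greedy algorithm:
63855: greatest Fibonacci not exceeding it is 46368, leaving 17487
17487: greatest Fibonacci not exceeding it is 10946, leaving 6541
6541: greatest Fibonacci not exceeding it is 4181, leaving 2360
2360: greatest Fibonacci not exceeding it is 1597, leaving 763
763: greatest Fibonacci not exceeding it is 610, leaving 153
153: greatest Fibonacci not exceeding it is 144, leaving 9
9: greatest Fibonacci not exceeding it is 8, leaving 1
1: greatest Fibonacci not exceeding it is 1, leaving 0
63855 = 46368 + 10946 + 4181 + 1597 + 610 + 144 + 8 + 1, which has 8 terms.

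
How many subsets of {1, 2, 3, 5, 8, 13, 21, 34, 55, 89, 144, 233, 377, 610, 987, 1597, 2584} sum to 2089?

32

Starting from the Zeckendorf form and repeatedly splitting a term F_k into F_{k−1} + F_{k−2} (when neither is already used) reaches every representation.
2089 = 1597+377+89+21+5 = 1597+377+89+21+3+2 = 1597+377+89+13+8+5 = … (29 more), for 32 in all.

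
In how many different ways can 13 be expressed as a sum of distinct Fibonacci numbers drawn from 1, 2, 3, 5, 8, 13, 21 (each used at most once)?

3

Starting from the Zeckendorf form and repeatedly splitting a term F_k into F_{k−1} + F_{k−2} (when neither is already used) reaches every representation.
13 = 13 = 8+5 = 8+3+2 — 3 representations.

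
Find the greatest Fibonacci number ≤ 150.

144

144 ≤ 150 < 233, so the largest Fibonacci number not exceeding 150 is 144.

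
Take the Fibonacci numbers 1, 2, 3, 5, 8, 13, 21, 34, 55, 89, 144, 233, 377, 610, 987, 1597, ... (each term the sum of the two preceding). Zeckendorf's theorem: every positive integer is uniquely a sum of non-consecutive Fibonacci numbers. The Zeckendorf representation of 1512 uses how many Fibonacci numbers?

5

Repeatedly subtract the largest Fibonacci number that fits:
subtract 987 from 1512: 525 remains
subtract 377 from 525: 148 remains
subtract 144 from 148: 4 remains
subtract 3 from 4: 1 remains
subtract 1 from 1: 0 remains
1512 = 987 + 377 + 144 + 3 + 1, which has 5 terms.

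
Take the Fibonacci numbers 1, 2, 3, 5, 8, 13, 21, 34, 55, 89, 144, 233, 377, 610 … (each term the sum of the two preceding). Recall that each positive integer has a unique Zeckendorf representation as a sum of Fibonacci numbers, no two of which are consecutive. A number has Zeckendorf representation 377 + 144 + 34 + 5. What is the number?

560

377 + 144 + 34 + 5 = 560.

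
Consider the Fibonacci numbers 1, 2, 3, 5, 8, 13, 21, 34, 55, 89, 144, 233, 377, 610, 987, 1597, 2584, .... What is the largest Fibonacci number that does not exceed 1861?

1597

1597 ≤ 1861 < 2584, so the largest Fibonacci number not exceeding 1861 is 1597.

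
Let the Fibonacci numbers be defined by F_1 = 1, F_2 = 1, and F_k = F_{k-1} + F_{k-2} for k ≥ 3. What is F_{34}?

5702887

Iterating the recurrence up to F_{26} = 121393 and F_{25} = 75025:
F_{27} = F_{26} + F_{25} = 121393 + 75025 = 196418
F_{28} = F_{27} + F_{26} = 196418 + 121393 = 317811
F_{29} = F_{28} + F_{27} = 317811 + 196418 = 514229
F_{30} = F_{29} + F_{28} = 514229 + 317811 = 832040
F_{31} = F_{30} + F_{29} = 832040 + 514229 = 1346269
F_{32} = F_{31} + F_{30} = 1346269 + 832040 = 2178309
F_{33} = F_{32} + F_{31} = 2178309 + 1346269 = 3524578
F_{34} = F_{33} + F_{32} = 3524578 + 2178309 = 5702887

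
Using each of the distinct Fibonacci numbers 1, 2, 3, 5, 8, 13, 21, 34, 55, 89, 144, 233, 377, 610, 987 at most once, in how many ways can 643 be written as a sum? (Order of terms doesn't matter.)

4

643 = 610+21+8+3+1 = 377+233+21+8+3+1 = 377+144+89+21+8+3+1 = 377+144+55+34+21+8+3+1 — 4 representations.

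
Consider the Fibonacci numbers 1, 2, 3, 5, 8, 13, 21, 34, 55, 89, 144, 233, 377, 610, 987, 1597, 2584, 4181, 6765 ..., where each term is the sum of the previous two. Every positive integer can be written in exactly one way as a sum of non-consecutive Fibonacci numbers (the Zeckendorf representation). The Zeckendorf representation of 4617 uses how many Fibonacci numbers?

Greedy algorithm:
subtract 4181 from 4617: 436 remains
subtract 377 from 436: 59 remains
subtract 55 from 59: 4 remains
subtract 3 from 4: 1 remains
subtract 1 from 1: 0 remains
4617 = 4181 + 377 + 55 + 3 + 1, which has 5 terms.

5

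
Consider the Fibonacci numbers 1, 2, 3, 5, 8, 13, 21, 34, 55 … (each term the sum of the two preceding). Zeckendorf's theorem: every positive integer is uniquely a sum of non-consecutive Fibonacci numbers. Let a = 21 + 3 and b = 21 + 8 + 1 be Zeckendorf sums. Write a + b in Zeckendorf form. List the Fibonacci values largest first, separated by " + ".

34 + 13 + 5 + 2

The two numbers are 24 and 30, so their sum is 54.
34 ≤ 54 < 55, so take 34; remainder 20
13 ≤ 20 < 21, so take 13; remainder 7
5 ≤ 7 < 8, so take 5; remainder 2
2 ≤ 2 < 3, so take 2; remainder 0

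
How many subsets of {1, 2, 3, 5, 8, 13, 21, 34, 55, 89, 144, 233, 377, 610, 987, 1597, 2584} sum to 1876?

13

Starting from the Zeckendorf form and repeatedly splitting a term F_k into F_{k−1} + F_{k−2} (when neither is already used) reaches every representation.
1876 = 1597+233+34+8+3+1 = 1597+233+21+13+8+3+1 = 1597+144+89+34+8+3+1 = 987+610+233+34+8+3+1 = … (9 more), for 13 in all.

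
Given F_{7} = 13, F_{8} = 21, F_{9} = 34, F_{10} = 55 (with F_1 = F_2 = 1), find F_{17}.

By the addition formula F_{m+n} = F_m F_{n+1} + F_{m−1} F_n with m=8, n=9: F_{17} = 21·55 + 13·34 = 1155 + 442 = 1597.

1597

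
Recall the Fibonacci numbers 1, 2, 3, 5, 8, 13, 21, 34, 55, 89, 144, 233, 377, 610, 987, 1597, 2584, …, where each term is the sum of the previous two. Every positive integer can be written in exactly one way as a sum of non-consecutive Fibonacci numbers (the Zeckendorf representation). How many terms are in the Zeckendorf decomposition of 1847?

Greedy algorithm:
take 1597 (≤ 1847); 1847 − 1597 = 250
take 233 (≤ 250); 250 − 233 = 17
take 13 (≤ 17); 17 − 13 = 4
take 3 (≤ 4); 4 − 3 = 1
take 1 (≤ 1); 1 − 1 = 0
1847 = 1597 + 233 + 13 + 3 + 1, which has 5 terms.

5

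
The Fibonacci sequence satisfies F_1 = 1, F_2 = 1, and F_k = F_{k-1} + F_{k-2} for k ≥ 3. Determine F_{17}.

1597

Iterating the recurrence up to F_{12} = 144 and F_{11} = 89:
F_{13} = F_{12} + F_{11} = 144 + 89 = 233
F_{14} = F_{13} + F_{12} = 233 + 144 = 377
F_{15} = F_{14} + F_{13} = 377 + 233 = 610
F_{16} = F_{15} + F_{14} = 610 + 377 = 987
F_{17} = F_{16} + F_{15} = 987 + 610 = 1597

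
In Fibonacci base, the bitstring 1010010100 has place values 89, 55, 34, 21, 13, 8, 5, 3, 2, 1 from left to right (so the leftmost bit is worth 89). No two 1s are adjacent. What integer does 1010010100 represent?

134

Summing the place values of the 1 bits: 89 + 34 + 8 + 3 = 134.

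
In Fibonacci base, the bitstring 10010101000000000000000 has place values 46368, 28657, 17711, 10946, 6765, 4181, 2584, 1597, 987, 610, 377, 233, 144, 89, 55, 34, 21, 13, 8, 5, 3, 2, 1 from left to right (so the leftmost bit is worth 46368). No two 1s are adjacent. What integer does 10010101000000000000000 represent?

63092

Summing the place values of the 1 bits: 46368 + 10946 + 4181 + 1597 = 63092.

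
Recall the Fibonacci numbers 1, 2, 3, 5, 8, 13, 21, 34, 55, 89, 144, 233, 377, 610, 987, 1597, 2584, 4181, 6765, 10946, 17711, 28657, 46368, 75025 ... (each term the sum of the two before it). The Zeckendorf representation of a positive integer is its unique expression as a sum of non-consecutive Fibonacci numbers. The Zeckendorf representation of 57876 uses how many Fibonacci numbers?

7

Greedy algorithm:
largest Fibonacci ≤ 57876 is 46368; 57876 − 46368 = 11508
largest Fibonacci ≤ 11508 is 10946; 11508 − 10946 = 562
largest Fibonacci ≤ 562 is 377; 562 − 377 = 185
largest Fibonacci ≤ 185 is 144; 185 − 144 = 41
largest Fibonacci ≤ 41 is 34; 41 − 34 = 7
largest Fibonacci ≤ 7 is 5; 7 − 5 = 2
largest Fibonacci ≤ 2 is 2; 2 − 2 = 0
57876 = 46368 + 10946 + 377 + 144 + 34 + 5 + 2, which has 7 terms.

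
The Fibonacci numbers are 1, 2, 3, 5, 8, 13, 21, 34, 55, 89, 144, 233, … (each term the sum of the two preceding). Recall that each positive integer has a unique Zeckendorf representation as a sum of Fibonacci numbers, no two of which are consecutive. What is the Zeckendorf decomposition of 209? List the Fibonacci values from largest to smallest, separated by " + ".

144 + 55 + 8 + 2

Greedy algorithm:
take 144 (≤ 209); 209 − 144 = 65
take 55 (≤ 65); 65 − 55 = 10
take 8 (≤ 10); 10 − 8 = 2
take 2 (≤ 2); 2 − 2 = 0
So 209 = 144 + 55 + 8 + 2, with no two terms consecutive in the sequence.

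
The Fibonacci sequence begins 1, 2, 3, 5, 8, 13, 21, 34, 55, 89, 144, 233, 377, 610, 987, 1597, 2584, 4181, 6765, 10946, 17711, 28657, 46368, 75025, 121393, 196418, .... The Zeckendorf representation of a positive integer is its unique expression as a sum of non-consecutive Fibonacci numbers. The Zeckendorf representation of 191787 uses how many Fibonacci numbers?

121393 ≤ 191787 < 196418, so take 121393; remainder 70394
46368 ≤ 70394 < 75025, so take 46368; remainder 24026
17711 ≤ 24026 < 28657, so take 17711; remainder 6315
4181 ≤ 6315 < 6765, so take 4181; remainder 2134
1597 ≤ 2134 < 2584, so take 1597; remainder 537
377 ≤ 537 < 610, so take 377; remainder 160
144 ≤ 160 < 233, so take 144; remainder 16
13 ≤ 16 < 21, so take 13; remainder 3
3 ≤ 3 < 5, so take 3; remainder 0
191787 = 121393 + 46368 + 17711 + 4181 + 1597 + 377 + 144 + 13 + 3, which has 9 terms.

9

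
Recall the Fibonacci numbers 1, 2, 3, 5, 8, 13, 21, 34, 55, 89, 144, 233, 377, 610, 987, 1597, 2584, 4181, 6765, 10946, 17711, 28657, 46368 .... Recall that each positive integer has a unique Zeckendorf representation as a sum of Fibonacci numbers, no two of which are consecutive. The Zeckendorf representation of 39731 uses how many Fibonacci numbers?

5

39731 − 28657 = 11074
11074 − 10946 = 128
128 − 89 = 39
39 − 34 = 5
5 − 5 = 0
39731 = 28657 + 10946 + 89 + 34 + 5, which has 5 terms.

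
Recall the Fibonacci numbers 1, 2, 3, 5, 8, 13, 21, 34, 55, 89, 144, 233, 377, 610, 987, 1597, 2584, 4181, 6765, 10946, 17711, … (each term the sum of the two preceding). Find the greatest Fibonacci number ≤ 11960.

10946 ≤ 11960 < 17711, so the largest Fibonacci number not exceeding 11960 is 10946.

10946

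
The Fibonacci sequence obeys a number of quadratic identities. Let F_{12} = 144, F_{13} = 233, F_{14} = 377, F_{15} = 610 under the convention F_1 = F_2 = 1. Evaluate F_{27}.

By the addition formula F_{m+n} = F_m F_{n+1} + F_{m−1} F_n with m=13, n=14: F_{27} = 233·610 + 144·377 = 142130 + 54288 = 196418.

196418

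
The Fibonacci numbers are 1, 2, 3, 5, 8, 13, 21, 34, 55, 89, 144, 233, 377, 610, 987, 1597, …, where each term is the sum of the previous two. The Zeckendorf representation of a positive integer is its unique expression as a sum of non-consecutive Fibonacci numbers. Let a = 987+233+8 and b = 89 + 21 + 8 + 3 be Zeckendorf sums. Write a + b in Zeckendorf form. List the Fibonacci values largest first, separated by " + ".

987 + 233 + 89 + 34 + 5 + 1

The two numbers are 1228 and 121, so their sum is 1349.
Repeatedly subtract the largest Fibonacci number that fits:
largest Fibonacci ≤ 1349 is 987; 1349 − 987 = 362
largest Fibonacci ≤ 362 is 233; 362 − 233 = 129
largest Fibonacci ≤ 129 is 89; 129 − 89 = 40
largest Fibonacci ≤ 40 is 34; 40 − 34 = 6
largest Fibonacci ≤ 6 is 5; 6 − 5 = 1
largest Fibonacci ≤ 1 is 1; 1 − 1 = 0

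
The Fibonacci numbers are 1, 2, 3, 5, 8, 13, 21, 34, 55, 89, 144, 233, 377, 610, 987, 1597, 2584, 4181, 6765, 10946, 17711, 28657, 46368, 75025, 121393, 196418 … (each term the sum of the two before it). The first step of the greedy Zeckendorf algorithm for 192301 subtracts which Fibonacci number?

121393 ≤ 192301 < 196418, so the largest Fibonacci number not exceeding 192301 is 121393.

121393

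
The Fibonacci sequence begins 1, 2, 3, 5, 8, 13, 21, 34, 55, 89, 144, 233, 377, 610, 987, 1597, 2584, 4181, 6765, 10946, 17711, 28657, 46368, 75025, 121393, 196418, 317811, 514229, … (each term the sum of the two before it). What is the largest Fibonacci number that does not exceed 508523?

317811 ≤ 508523 < 514229, so the largest Fibonacci number not exceeding 508523 is 317811.

317811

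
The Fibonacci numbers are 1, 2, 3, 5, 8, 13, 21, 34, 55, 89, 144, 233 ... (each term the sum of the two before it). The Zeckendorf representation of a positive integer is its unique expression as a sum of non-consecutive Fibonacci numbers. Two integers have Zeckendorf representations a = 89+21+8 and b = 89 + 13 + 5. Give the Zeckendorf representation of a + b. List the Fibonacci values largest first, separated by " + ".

144 + 55 + 21 + 5

The two numbers are 118 and 107, so their sum is 225.
Greedy algorithm:
225 − 144 = 81
81 − 55 = 26
26 − 21 = 5
5 − 5 = 0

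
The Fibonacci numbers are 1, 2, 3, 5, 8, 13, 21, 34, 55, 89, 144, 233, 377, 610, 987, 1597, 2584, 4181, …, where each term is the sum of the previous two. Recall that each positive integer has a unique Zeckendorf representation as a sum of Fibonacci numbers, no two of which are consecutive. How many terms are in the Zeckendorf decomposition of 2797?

5

subtract 2584 from 2797: 213 remains
subtract 144 from 213: 69 remains
subtract 55 from 69: 14 remains
subtract 13 from 14: 1 remains
subtract 1 from 1: 0 remains
2797 = 2584 + 144 + 55 + 13 + 1, which has 5 terms.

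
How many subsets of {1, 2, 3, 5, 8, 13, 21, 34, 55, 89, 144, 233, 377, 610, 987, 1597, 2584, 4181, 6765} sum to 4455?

18

Starting from the Zeckendorf form and repeatedly splitting a term F_k into F_{k−1} + F_{k−2} (when neither is already used) reaches every representation.
4455 = 4181+233+34+5+2 = 4181+233+21+13+5+2 = 4181+144+89+34+5+2 = 2584+1597+233+34+5+2 = … (14 more), for 18 in all.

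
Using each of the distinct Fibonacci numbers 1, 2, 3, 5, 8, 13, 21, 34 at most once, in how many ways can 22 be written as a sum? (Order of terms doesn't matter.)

Each representation comes from the Zeckendorf form by replacing some F_k with F_{k−1} + F_{k−2} where possible.
22 = 21+1 = 13+8+1 = 13+5+3+1 — 3 representations.

3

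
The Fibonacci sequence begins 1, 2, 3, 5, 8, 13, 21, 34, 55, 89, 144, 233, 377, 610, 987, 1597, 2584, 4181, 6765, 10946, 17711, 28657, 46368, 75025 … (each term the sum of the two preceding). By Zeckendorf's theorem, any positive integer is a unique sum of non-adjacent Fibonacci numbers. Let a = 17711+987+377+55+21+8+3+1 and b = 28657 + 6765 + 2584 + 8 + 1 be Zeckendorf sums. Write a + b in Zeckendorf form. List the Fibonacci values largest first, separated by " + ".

The two numbers are 19163 and 38015, so their sum is 57178.
take 46368 (≤ 57178); 57178 − 46368 = 10810
take 6765 (≤ 10810); 10810 − 6765 = 4045
take 2584 (≤ 4045); 4045 − 2584 = 1461
take 987 (≤ 1461); 1461 − 987 = 474
take 377 (≤ 474); 474 − 377 = 97
take 89 (≤ 97); 97 − 89 = 8
take 8 (≤ 8); 8 − 8 = 0

46368 + 6765 + 2584 + 987 + 377 + 89 + 8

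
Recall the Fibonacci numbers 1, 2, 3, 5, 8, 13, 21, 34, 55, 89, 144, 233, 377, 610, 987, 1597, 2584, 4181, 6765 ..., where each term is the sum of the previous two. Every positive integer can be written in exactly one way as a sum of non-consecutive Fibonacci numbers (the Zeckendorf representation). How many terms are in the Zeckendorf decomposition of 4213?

subtract 4181 from 4213: 32 remains
subtract 21 from 32: 11 remains
subtract 8 from 11: 3 remains
subtract 3 from 3: 0 remains
4213 = 4181 + 21 + 8 + 3, which has 4 terms.

4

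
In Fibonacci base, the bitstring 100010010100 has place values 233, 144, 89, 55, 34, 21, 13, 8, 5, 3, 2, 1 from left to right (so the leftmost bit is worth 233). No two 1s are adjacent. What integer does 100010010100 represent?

Summing the place values of the 1 bits: 233 + 34 + 8 + 3 = 278.

278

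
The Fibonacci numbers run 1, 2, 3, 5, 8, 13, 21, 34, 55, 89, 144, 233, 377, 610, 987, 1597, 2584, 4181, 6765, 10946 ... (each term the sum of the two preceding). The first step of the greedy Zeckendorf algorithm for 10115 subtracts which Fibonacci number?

6765 ≤ 10115 < 10946, so the largest Fibonacci number not exceeding 10115 is 6765.

6765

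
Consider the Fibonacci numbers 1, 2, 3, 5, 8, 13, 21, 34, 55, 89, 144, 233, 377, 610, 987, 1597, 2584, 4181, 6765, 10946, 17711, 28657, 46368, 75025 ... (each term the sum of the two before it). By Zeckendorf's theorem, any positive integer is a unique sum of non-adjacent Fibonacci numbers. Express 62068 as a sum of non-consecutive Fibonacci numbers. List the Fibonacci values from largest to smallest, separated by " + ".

Repeatedly subtract the largest Fibonacci number that fits:
take 46368 (≤ 62068); 62068 − 46368 = 15700
take 10946 (≤ 15700); 15700 − 10946 = 4754
take 4181 (≤ 4754); 4754 − 4181 = 573
take 377 (≤ 573); 573 − 377 = 196
take 144 (≤ 196); 196 − 144 = 52
take 34 (≤ 52); 52 − 34 = 18
take 13 (≤ 18); 18 − 13 = 5
take 5 (≤ 5); 5 − 5 = 0
So 62068 = 46368 + 10946 + 4181 + 377 + 144 + 34 + 13 + 5, with no two terms consecutive in the sequence.

46368 + 10946 + 4181 + 377 + 144 + 34 + 13 + 5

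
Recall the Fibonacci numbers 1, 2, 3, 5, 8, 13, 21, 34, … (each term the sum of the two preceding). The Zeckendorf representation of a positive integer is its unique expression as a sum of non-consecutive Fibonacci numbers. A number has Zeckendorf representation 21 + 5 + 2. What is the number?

21 + 5 + 2 = 28.

28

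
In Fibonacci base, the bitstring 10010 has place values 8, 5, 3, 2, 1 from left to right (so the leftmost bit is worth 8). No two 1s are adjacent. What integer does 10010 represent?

Summing the place values of the 1 bits: 8 + 2 = 10.

10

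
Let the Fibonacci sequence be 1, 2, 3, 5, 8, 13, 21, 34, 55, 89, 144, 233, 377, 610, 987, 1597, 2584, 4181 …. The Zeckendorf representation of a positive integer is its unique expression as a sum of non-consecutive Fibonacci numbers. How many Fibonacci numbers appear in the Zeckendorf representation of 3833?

Repeatedly subtract the largest Fibonacci number that fits:
3833: greatest Fibonacci not exceeding it is 2584, leaving 1249
1249: greatest Fibonacci not exceeding it is 987, leaving 262
262: greatest Fibonacci not exceeding it is 233, leaving 29
29: greatest Fibonacci not exceeding it is 21, leaving 8
8: greatest Fibonacci not exceeding it is 8, leaving 0
3833 = 2584 + 987 + 233 + 21 + 8, which has 5 terms.

5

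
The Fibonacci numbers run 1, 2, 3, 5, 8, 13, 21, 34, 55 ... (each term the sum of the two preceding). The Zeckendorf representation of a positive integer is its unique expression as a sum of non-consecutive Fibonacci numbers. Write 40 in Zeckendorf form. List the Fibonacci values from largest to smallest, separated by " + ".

40: greatest Fibonacci not exceeding it is 34, leaving 6
6: greatest Fibonacci not exceeding it is 5, leaving 1
1: greatest Fibonacci not exceeding it is 1, leaving 0
So 40 = 34 + 5 + 1, with no two terms consecutive in the sequence.

34 + 5 + 1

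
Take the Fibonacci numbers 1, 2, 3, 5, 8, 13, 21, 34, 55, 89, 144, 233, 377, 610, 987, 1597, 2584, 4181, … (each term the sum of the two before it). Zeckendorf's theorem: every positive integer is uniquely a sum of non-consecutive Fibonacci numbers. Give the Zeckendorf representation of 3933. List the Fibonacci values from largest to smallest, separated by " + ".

2584 + 987 + 233 + 89 + 34 + 5 + 1

largest Fibonacci ≤ 3933 is 2584; 3933 − 2584 = 1349
largest Fibonacci ≤ 1349 is 987; 1349 − 987 = 362
largest Fibonacci ≤ 362 is 233; 362 − 233 = 129
largest Fibonacci ≤ 129 is 89; 129 − 89 = 40
largest Fibonacci ≤ 40 is 34; 40 − 34 = 6
largest Fibonacci ≤ 6 is 5; 6 − 5 = 1
largest Fibonacci ≤ 1 is 1; 1 − 1 = 0
So 3933 = 2584 + 987 + 233 + 89 + 34 + 5 + 1, with no two terms consecutive in the sequence.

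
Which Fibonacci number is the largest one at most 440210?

317811 ≤ 440210 < 514229, so the largest Fibonacci number not exceeding 440210 is 317811.

317811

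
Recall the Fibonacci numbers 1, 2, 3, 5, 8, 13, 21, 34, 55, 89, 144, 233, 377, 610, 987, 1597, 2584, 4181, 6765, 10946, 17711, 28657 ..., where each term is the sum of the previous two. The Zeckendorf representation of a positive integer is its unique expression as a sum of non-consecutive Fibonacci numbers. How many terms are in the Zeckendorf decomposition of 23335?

7

Greedy algorithm:
subtract 17711 from 23335: 5624 remains
subtract 4181 from 5624: 1443 remains
subtract 987 from 1443: 456 remains
subtract 377 from 456: 79 remains
subtract 55 from 79: 24 remains
subtract 21 from 24: 3 remains
subtract 3 from 3: 0 remains
23335 = 17711 + 4181 + 987 + 377 + 55 + 21 + 3, which has 7 terms.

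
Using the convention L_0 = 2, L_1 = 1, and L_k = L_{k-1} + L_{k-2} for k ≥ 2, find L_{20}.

15127

Iterating the recurrence up to L_{13} = 521 and L_{12} = 322:
L_{14} = L_{13} + L_{12} = 521 + 322 = 843
L_{15} = L_{14} + L_{13} = 843 + 521 = 1364
L_{16} = L_{15} + L_{14} = 1364 + 843 = 2207
L_{17} = L_{16} + L_{15} = 2207 + 1364 = 3571
L_{18} = L_{17} + L_{16} = 3571 + 2207 = 5778
L_{19} = L_{18} + L_{17} = 5778 + 3571 = 9349
L_{20} = L_{19} + L_{18} = 9349 + 5778 = 15127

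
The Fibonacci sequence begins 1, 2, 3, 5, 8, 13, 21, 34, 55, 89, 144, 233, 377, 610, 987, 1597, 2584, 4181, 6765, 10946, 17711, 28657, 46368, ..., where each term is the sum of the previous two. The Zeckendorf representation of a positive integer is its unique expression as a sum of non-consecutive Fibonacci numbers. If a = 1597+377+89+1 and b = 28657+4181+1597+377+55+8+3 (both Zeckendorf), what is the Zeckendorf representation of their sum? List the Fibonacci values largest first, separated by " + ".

28657 + 6765 + 987 + 377 + 144 + 8 + 3 + 1

The two numbers are 2064 and 34878, so their sum is 36942.
take 28657 (≤ 36942); 36942 − 28657 = 8285
take 6765 (≤ 8285); 8285 − 6765 = 1520
take 987 (≤ 1520); 1520 − 987 = 533
take 377 (≤ 533); 533 − 377 = 156
take 144 (≤ 156); 156 − 144 = 12
take 8 (≤ 12); 12 − 8 = 4
take 3 (≤ 4); 4 − 3 = 1
take 1 (≤ 1); 1 − 1 = 0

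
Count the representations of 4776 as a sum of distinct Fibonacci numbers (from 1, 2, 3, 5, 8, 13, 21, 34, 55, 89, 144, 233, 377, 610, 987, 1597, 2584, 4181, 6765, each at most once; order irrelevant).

Starting from the Zeckendorf form and repeatedly splitting a term F_k into F_{k−1} + F_{k−2} (when neither is already used) reaches every representation.
4776 = 4181+377+144+55+13+5+1 = 4181+377+144+55+13+3+2+1 = 4181+377+144+34+21+13+5+1 = 4181+377+144+55+8+5+3+2+1 = … (32 more), for 36 in all.

36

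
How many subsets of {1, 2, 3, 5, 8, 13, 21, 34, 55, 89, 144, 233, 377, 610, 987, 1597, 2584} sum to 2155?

36

Each representation comes from the Zeckendorf form by replacing some F_k with F_{k−1} + F_{k−2} where possible.
2155 = 1597+377+144+34+3 = 1597+377+144+34+2+1 = 1597+377+144+21+13+3 = 1597+377+89+55+34+3 = 1597+377+144+21+13+2+1 = … (31 more), for 36 in all.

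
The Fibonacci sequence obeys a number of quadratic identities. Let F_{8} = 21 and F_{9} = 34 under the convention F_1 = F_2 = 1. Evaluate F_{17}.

1597

By F_{2k+1} = F_k² + F_{k+1}²: F_{17} = 21² + 34² = 441 + 1156 = 1597.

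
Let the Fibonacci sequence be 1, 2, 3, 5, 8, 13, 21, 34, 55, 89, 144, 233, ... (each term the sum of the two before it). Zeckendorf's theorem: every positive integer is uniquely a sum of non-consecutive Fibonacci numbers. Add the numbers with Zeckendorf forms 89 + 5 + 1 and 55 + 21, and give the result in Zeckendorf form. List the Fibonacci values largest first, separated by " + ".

144 + 21 + 5 + 1

The two numbers are 95 and 76, so their sum is 171.
subtract 144 from 171: 27 remains
subtract 21 from 27: 6 remains
subtract 5 from 6: 1 remains
subtract 1 from 1: 0 remains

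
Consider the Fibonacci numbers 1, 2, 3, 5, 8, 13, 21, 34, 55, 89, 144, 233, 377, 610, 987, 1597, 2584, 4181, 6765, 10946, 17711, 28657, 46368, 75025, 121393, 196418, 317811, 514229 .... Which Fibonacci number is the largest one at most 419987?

317811 ≤ 419987 < 514229, so the largest Fibonacci number not exceeding 419987 is 317811.

317811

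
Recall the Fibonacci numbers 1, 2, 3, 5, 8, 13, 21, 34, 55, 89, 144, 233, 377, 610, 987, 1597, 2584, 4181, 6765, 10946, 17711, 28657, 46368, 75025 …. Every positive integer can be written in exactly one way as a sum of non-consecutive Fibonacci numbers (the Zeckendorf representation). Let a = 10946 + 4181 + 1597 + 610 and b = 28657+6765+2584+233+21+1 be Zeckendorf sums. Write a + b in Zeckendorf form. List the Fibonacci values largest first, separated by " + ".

The two numbers are 17334 and 38261, so their sum is 55595.
Greedy algorithm:
take 46368 (≤ 55595); 55595 − 46368 = 9227
take 6765 (≤ 9227); 9227 − 6765 = 2462
take 1597 (≤ 2462); 2462 − 1597 = 865
take 610 (≤ 865); 865 − 610 = 255
take 233 (≤ 255); 255 − 233 = 22
take 21 (≤ 22); 22 − 21 = 1
take 1 (≤ 1); 1 − 1 = 0

46368 + 6765 + 1597 + 610 + 233 + 21 + 1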